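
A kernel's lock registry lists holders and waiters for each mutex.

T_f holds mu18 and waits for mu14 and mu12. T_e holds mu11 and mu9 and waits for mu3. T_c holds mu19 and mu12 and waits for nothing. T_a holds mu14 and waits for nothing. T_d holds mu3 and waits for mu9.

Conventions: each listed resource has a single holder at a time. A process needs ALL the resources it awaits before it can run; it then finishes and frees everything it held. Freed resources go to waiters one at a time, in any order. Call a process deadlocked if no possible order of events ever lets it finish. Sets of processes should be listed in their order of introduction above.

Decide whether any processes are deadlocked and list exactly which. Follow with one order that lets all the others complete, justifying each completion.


Deadlocked set: T_e and T_d.
Key observation: T_e -> T_d -> T_e is a circular wait — nothing in it can go first; no other process is dragged down with it.
A valid finishing order for the others: T_a, T_c, T_f.
Verifying each step:
  run T_a (it waits on nothing); releases mu14
  run T_c (it waits on nothing); releases mu19 and mu12
  T_f: everything it awaited (mu14 and mu12) is free; runs, freeing mu18


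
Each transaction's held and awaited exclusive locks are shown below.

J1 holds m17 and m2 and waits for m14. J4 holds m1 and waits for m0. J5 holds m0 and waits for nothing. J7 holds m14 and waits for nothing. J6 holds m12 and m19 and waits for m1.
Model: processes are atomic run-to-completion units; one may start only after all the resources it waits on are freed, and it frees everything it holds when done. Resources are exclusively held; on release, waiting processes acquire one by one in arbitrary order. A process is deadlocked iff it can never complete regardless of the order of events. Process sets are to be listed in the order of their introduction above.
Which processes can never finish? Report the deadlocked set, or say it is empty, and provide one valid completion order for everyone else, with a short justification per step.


No process is deadlocked.
Key observation: although several processes wait, no cycle exists — each chain bottoms out at a free runner.
A valid finishing order for the others: J5, J7, J4, J6, J1.
Step-by-step check:
  J5 waits on nothing -> runs at once and releases m0
  J7 waits on nothing -> runs at once and releases m14
  J4: everything it awaited (m0) is free; runs, freeing m1
  J6: everything it awaited (m1) is free; runs, freeing m12 and m19
  J1: everything it awaited (m14) is free; runs, freeing m17 and m2


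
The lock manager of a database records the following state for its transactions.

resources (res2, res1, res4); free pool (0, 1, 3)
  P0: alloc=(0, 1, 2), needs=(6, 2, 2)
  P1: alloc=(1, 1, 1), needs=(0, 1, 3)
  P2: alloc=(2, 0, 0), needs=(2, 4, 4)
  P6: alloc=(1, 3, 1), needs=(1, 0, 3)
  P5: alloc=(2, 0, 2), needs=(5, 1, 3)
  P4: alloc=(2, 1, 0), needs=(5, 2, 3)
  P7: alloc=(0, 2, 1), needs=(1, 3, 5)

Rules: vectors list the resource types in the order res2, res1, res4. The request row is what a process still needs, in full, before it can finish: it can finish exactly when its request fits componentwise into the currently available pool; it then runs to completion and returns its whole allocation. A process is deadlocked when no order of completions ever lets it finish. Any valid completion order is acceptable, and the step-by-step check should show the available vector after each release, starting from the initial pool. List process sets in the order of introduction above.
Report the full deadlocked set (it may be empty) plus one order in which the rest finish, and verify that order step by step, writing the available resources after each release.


Deadlocked: P0, P5 and P4.
Key observation: once P1, P6, P7, P2 finish, the pool peaks at (4, 7, 6) — and every remaining process still needs more res2 than that.
The rest can finish in the order P1, P6, P7, P2. Verifying each step:
  pool = (0, 1, 3)
  run P1 (needs (0, 1, 3), free (0, 1, 3)); after release of (1, 1, 1) the pool is (1, 2, 4)
  run P6 (needs (1, 0, 3), free (1, 2, 4)); after release of (1, 3, 1) the pool is (2, 5, 5)
  run P7 (needs (1, 3, 5), free (2, 5, 5)); after release of (0, 2, 1) the pool is (2, 7, 6)
  run P2 (needs (2, 4, 4), free (2, 7, 6)); after release of (2, 0, 0) the pool is (4, 7, 6)
None of the blocked processes ever fits:
  P0 cannot run: need (6, 2, 2) vs free (4, 7, 6) (insufficient res2)
  P5 cannot run: need (5, 1, 3) vs free (4, 7, 6) (insufficient res2)
  P4 cannot run: need (5, 2, 3) vs free (4, 7, 6) (insufficient res2)


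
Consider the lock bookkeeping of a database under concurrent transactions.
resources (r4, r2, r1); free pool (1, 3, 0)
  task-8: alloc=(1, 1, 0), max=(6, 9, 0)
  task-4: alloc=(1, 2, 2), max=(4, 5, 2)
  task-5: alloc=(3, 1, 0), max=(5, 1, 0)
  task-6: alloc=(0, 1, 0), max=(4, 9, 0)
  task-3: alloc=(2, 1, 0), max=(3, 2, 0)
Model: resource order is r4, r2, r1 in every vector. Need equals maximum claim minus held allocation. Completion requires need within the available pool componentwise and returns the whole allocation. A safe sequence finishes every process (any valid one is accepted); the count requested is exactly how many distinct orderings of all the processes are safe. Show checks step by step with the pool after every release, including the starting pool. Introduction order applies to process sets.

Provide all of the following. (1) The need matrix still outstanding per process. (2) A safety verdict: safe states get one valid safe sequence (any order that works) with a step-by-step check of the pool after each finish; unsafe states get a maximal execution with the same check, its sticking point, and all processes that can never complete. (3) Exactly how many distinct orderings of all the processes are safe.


(1) Outstanding need per process (order r4, r2, r1):
  task-8: (5, 8, 0)
  task-4: (3, 3, 0)
  task-5: (2, 0, 0)
  task-6: (4, 8, 0)
  task-3: (1, 1, 0)
(2) The state is UNSAFE.
Key observation: the pool after task-3, task-4, task-5 is (7, 7, 2); every surviving request exceeds it in r2, so progress ends there.
The run task-3, task-4, task-5 cannot be extended any further. Verifying each step:
  pool = (1, 3, 0)
  task-3 needs (1, 1, 0) <= (1, 3, 0) -> finishes; pool += (2, 1, 0) = (3, 4, 0)
  task-4 needs (3, 3, 0) <= (3, 4, 0) -> finishes; pool += (1, 2, 2) = (4, 6, 2)
  task-5 needs (2, 0, 0) <= (4, 6, 2) -> finishes; pool += (3, 1, 0) = (7, 7, 2)
  blocked: task-8 wants (5, 8, 0), pool (7, 7, 2) — not enough r2
  blocked: task-6 wants (4, 8, 0), pool (7, 7, 2) — not enough r2
Permanently blocked: task-8 and task-6.
(3) Exactly 0 of the possible complete orderings are safe sequences.


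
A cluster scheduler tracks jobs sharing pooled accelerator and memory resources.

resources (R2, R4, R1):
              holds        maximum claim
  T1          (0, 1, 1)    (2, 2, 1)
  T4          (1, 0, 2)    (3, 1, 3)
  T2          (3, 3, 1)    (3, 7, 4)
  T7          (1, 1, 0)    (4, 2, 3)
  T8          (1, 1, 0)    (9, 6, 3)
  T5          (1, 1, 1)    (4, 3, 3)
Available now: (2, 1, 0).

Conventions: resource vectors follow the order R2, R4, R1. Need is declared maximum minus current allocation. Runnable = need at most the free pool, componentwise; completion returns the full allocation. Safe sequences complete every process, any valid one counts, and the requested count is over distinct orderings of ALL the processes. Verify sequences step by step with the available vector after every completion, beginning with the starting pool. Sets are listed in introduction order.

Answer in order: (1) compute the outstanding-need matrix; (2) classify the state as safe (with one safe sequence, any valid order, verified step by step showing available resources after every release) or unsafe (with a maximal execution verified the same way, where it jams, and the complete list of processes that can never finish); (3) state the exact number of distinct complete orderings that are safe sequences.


(1) Outstanding need per process (order R2, R4, R1):
  T1: (2, 1, 0)
  T4: (2, 1, 1)
  T2: (0, 4, 3)
  T7: (3, 1, 3)
  T8: (8, 5, 3)
  T5: (3, 2, 2)
(2) SAFE. One safe sequence: T1, T4, T5, T7, T2, T8.
Key observation: at T1 the run first touches a limit — (2, 1, 0) against (2, 1, 0), exact on a resource it actually requests.
Check, step by step:
  pool = (2, 1, 0)
  T1 needs (2, 1, 0) <= (2, 1, 0) -> finishes; pool += (0, 1, 1) = (2, 2, 1)
  T4 needs (2, 1, 1) <= (2, 2, 1) -> finishes; pool += (1, 0, 2) = (3, 2, 3)
  T5 needs (3, 2, 2) <= (3, 2, 3) -> finishes; pool += (1, 1, 1) = (4, 3, 4)
  T7 needs (3, 1, 3) <= (4, 3, 4) -> finishes; pool += (1, 1, 0) = (5, 4, 4)
  T2 needs (0, 4, 3) <= (5, 4, 4) -> finishes; pool += (3, 3, 1) = (8, 7, 5)
  T8 needs (8, 5, 3) <= (8, 7, 5) -> finishes; pool += (1, 1, 0) = (9, 8, 5)
(3) Precisely 2 of the possible complete orderings are safe sequences.


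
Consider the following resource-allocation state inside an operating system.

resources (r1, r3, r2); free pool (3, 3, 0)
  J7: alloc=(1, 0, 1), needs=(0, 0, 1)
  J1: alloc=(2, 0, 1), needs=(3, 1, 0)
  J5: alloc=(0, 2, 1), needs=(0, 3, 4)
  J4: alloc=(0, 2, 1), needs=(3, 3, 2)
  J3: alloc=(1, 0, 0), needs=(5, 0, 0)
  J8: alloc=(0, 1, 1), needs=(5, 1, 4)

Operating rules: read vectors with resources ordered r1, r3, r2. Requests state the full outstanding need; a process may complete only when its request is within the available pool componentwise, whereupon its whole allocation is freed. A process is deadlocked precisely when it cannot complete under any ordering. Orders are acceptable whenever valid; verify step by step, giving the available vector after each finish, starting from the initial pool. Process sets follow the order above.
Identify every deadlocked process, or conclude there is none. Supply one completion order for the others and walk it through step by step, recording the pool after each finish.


Deadlocked: J5 and J8.
Key observation: the wall is r2: completing J1, J3, J7, J4 brings the pool only to (7, 5, 3), and all the rest need more.
The rest can finish in the order J1, J3, J7, J4. Step-by-step check:
  pool = (3, 3, 0)
  J1: need (3, 1, 0) fits (3, 3, 0); releases (2, 0, 1), pool now (5, 3, 1)
  J3: need (5, 0, 0) fits (5, 3, 1); releases (1, 0, 0), pool now (6, 3, 1)
  J7: need (0, 0, 1) fits (6, 3, 1); releases (1, 0, 1), pool now (7, 3, 2)
  J4: need (3, 3, 2) fits (7, 3, 2); releases (0, 2, 1), pool now (7, 5, 3)
The blocked processes can never fit:
  J5 cannot run: need (0, 3, 4) vs free (7, 5, 3) (insufficient r2)
  J8 cannot run: need (5, 1, 4) vs free (7, 5, 3) (insufficient r2)


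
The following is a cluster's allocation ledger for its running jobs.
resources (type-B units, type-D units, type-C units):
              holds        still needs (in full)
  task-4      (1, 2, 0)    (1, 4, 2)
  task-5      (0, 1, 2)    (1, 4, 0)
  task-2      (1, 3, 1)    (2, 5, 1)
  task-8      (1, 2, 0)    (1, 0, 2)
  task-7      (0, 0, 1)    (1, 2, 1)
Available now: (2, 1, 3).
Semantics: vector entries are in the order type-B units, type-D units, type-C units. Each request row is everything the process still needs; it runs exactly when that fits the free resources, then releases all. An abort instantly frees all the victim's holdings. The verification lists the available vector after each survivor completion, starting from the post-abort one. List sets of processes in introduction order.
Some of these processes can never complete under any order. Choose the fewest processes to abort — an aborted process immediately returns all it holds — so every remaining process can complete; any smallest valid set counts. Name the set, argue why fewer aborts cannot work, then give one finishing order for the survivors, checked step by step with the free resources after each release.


Minimum abort set: task-4.
Key observation: no ordering could ever have run task-2 before the abort of task-4; with (1, 2, 0) back in the pool it fits at step 3.
Minimality: the empty abort set fails — the state is deadlocked as it stands.
The survivors complete as task-7, task-8, task-2, task-5. Check, step by step (starting from the post-abort pool):
  pool = (3, 3, 3)
  task-7: need (1, 2, 1) fits (3, 3, 3); releases (0, 0, 1), pool now (3, 3, 4)
  task-8: need (1, 0, 2) fits (3, 3, 4); releases (1, 2, 0), pool now (4, 5, 4)
  task-2: need (2, 5, 1) fits (4, 5, 4); releases (1, 3, 1), pool now (5, 8, 5)
  task-5: need (1, 4, 0) fits (5, 8, 5); releases (0, 1, 2), pool now (5, 9, 7)


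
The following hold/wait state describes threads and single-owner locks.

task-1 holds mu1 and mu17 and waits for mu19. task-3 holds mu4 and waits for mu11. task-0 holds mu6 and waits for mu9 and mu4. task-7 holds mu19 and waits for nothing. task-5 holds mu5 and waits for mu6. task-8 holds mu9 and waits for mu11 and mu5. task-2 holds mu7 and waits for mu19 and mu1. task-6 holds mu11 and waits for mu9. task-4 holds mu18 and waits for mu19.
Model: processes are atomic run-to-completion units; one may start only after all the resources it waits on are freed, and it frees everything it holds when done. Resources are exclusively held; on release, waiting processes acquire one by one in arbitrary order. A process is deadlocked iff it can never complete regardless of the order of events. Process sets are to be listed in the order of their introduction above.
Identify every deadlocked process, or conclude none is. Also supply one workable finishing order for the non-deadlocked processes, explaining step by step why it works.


Deadlocked: task-3, task-0, task-5, task-8 and task-6.
Key observation: the waits loop around task-3 -> task-6 -> task-8 -> task-5 -> task-0 -> task-3 with no way out; no other process is dragged down with it.
One completion order for the rest: task-7, task-1, task-2, task-4.
Verifying each step:
  task-7: no waits; runs immediately, freeing mu19
  task-1 waits on mu19 — all released -> runs and releases mu1 and mu17
  task-2 waits on mu19 and mu1 — all released -> runs and releases mu7
  task-4 waits on mu19 — all released -> runs and releases mu18


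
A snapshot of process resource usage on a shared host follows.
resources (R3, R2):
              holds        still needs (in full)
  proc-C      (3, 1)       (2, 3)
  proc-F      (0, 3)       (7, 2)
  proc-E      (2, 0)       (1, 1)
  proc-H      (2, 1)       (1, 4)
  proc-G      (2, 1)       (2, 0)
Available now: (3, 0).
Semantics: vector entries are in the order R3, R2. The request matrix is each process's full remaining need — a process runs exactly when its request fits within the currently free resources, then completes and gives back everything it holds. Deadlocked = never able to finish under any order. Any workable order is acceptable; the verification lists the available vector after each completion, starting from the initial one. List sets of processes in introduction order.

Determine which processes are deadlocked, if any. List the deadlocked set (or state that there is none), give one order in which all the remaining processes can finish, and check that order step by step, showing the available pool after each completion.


The deadlocked set is proc-C, proc-F and proc-H.
Key observation: the pool after proc-G, proc-E is (7, 1); every surviving request exceeds it in R2, so progress ends there.
A valid finishing order for the others: proc-G, proc-E. Step-by-step check:
  pool = (3, 0)
  proc-G: need (2, 0) fits (3, 0); releases (2, 1), pool now (5, 1)
  proc-E: need (1, 1) fits (5, 1); releases (2, 0), pool now (7, 1)
The blocked processes can never fit:
  proc-C still needs (2, 3) but only (7, 1) is free — short on R2
  proc-F still needs (7, 2) but only (7, 1) is free — short on R2
  proc-H still needs (1, 4) but only (7, 1) is free — short on R2


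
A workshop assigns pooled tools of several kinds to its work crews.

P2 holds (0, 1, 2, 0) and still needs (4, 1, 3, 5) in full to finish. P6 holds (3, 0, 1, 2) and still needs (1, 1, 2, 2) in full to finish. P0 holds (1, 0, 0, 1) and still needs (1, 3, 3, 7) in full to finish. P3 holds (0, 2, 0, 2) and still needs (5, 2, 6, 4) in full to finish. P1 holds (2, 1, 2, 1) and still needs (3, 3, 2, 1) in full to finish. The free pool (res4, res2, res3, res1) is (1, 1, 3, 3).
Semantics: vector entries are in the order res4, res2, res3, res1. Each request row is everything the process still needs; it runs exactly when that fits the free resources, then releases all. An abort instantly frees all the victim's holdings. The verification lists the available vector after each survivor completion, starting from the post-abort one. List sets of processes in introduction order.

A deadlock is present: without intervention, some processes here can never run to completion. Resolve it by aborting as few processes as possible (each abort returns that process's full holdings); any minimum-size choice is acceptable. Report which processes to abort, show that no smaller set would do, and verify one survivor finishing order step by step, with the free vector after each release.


Abort P3.
Key observation: P1 could never have finished before the abort; with (0, 2, 0, 2) returned by P3, it fits at step 2.
Why nothing smaller works: aborting no one leaves the state deadlocked as given.
Survivors finish in the order: P6, P1, P2, P0. Step-by-step check (pool after the aborts first):
  pool = (1, 3, 3, 5)
  run P6 (needs (1, 1, 2, 2), free (1, 3, 3, 5)); after release of (3, 0, 1, 2) the pool is (4, 3, 4, 7)
  run P1 (needs (3, 3, 2, 1), free (4, 3, 4, 7)); after release of (2, 1, 2, 1) the pool is (6, 4, 6, 8)
  run P2 (needs (4, 1, 3, 5), free (6, 4, 6, 8)); after release of (0, 1, 2, 0) the pool is (6, 5, 8, 8)
  run P0 (needs (1, 3, 3, 7), free (6, 5, 8, 8)); after release of (1, 0, 0, 1) the pool is (7, 5, 8, 9)


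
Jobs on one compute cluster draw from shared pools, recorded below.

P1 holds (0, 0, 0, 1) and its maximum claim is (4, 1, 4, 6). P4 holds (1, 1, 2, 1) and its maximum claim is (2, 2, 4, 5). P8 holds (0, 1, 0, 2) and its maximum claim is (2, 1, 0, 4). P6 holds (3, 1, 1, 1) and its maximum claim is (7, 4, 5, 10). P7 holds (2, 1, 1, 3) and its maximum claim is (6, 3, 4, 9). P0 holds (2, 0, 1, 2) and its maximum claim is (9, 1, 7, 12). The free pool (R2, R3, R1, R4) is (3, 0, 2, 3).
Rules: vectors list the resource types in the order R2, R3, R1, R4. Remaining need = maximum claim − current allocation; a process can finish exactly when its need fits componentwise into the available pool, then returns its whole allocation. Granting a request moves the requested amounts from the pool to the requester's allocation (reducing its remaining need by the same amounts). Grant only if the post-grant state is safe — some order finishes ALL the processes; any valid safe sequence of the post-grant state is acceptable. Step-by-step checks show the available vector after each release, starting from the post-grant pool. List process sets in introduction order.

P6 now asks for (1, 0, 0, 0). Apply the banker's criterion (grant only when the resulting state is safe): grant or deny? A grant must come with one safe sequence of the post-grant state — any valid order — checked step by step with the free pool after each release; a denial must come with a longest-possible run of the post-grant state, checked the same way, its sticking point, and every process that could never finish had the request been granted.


DENY — the pretend-granted state is unsafe.
Key observation: after P8, P4 the pool peaks at (3, 2, 4, 6), and each blocked process is short somewhere: P1 on R2; P6 on R3, R4; P7 on R2; P0 on R2, R1, R4.
On the post-grant state, P8, P4 is a maximal run — nothing extends it. Check, step by step:
  pool = (2, 0, 2, 3)
  P8: need (2, 0, 0, 2) fits (2, 0, 2, 3); releases (0, 1, 0, 2), pool now (2, 1, 2, 5)
  P4: need (1, 1, 2, 4) fits (2, 1, 2, 5); releases (1, 1, 2, 1), pool now (3, 2, 4, 6)
  P1 cannot run: need (4, 1, 4, 5) vs free (3, 2, 4, 6) (insufficient R2)
  P6 cannot run: need (3, 3, 4, 9) vs free (3, 2, 4, 6) (insufficient R3 and R4)
  P7 cannot run: need (4, 2, 3, 6) vs free (3, 2, 4, 6) (insufficient R2)
  P0 cannot run: need (7, 1, 6, 10) vs free (3, 2, 4, 6) (insufficient R2, R1 and R4)
Post-grant, the permanently blocked set is P1, P6, P7 and P0.


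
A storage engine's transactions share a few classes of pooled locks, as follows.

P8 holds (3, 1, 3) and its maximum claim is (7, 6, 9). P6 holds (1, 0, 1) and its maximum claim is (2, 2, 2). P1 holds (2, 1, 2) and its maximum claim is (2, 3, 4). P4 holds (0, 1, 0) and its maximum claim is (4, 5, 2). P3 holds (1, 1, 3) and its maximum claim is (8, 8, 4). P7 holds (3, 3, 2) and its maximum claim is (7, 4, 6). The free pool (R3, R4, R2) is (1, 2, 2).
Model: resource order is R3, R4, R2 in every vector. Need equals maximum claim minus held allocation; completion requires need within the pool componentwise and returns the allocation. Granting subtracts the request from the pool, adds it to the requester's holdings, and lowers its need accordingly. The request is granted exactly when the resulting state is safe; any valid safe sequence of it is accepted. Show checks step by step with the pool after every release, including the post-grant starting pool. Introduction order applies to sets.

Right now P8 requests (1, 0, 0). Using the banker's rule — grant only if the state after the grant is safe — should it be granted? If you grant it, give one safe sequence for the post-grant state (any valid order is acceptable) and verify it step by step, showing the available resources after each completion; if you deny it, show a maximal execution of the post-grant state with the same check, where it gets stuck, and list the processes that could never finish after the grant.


DENY — the pretend-granted state is unsafe.
Key observation: after P1, P6 the pool peaks at (3, 3, 5), and each blocked process is short somewhere: P8 on R4, R2; P4 on R3, R4; P3 on R3, R4; P7 on R3.
Pretend the grant happened; the run P1, P6 goes as far as possible. Walking it through:
  pool = (0, 2, 2)
  P1 needs (0, 2, 2) <= (0, 2, 2) -> finishes; pool += (2, 1, 2) = (2, 3, 4)
  P6 needs (1, 2, 1) <= (2, 3, 4) -> finishes; pool += (1, 0, 1) = (3, 3, 5)
  P8 cannot run: need (3, 5, 6) vs free (3, 3, 5) (insufficient R4 and R2)
  P4 cannot run: need (4, 4, 2) vs free (3, 3, 5) (insufficient R3 and R4)
  P3 cannot run: need (7, 7, 1) vs free (3, 3, 5) (insufficient R3 and R4)
  P7 cannot run: need (4, 1, 4) vs free (3, 3, 5) (insufficient R3)
Had the request been granted, P8, P4, P3 and P7 could never finish.


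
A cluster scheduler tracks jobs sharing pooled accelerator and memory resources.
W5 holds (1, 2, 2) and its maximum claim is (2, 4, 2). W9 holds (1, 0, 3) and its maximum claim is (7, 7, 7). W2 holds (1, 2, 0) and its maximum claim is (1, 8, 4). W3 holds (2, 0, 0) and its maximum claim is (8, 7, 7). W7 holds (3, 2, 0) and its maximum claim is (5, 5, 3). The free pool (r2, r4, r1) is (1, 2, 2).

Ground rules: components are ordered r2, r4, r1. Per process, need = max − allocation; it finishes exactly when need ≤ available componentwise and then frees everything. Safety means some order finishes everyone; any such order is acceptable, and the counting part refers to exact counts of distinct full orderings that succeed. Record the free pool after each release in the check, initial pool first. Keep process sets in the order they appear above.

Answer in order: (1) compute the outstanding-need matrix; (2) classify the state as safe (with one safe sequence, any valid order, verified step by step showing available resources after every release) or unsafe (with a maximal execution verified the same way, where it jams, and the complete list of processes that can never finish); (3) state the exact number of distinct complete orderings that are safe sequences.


(1) Need matrix, components ordered r2, r4, r1:
  W5: (1, 2, 0)
  W9: (6, 7, 4)
  W2: (0, 6, 4)
  W3: (6, 7, 7)
  W7: (2, 3, 3)
(2) SAFE, for example via the order W5, W7, W2, W9, W3.
Key observation: the first exact fit in this order is W5 — it needs (1, 2, 0) with (1, 2, 2) free, meeting a requested resource to the last unit.
Verifying each step:
  pool = (1, 2, 2)
  W5 needs (1, 2, 0) <= (1, 2, 2) -> finishes; pool += (1, 2, 2) = (2, 4, 4)
  W7 needs (2, 3, 3) <= (2, 4, 4) -> finishes; pool += (3, 2, 0) = (5, 6, 4)
  W2 needs (0, 6, 4) <= (5, 6, 4) -> finishes; pool += (1, 2, 0) = (6, 8, 4)
  W9 needs (6, 7, 4) <= (6, 8, 4) -> finishes; pool += (1, 0, 3) = (7, 8, 7)
  W3 needs (6, 7, 7) <= (7, 8, 7) -> finishes; pool += (2, 0, 0) = (9, 8, 7)
(3) Exactly 1 of the possible complete orderings is a safe sequence.


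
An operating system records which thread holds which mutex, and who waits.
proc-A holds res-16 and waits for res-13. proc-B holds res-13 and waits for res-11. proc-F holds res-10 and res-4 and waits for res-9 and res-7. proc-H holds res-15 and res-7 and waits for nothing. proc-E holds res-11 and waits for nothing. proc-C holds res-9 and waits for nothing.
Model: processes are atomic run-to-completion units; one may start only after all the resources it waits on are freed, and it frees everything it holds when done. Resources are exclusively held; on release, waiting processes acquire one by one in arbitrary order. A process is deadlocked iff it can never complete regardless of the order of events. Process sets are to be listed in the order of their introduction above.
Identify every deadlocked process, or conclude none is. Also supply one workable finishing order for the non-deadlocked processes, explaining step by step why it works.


The deadlocked set is empty.
Key observation: all waits point, directly or indirectly, at processes that can finish, so nothing is permanently blocked.
A valid finishing order for the others: proc-C, proc-E, proc-H, proc-B, proc-F, proc-A.
Verifying each step:
  run proc-C (it waits on nothing); releases res-9
  run proc-E (it waits on nothing); releases res-11
  run proc-H (it waits on nothing); releases res-15 and res-7
  proc-B waits on res-11 — all released -> runs and releases res-13
  proc-F waits on res-9 and res-7 — all released -> runs and releases res-10 and res-4
  proc-A waits on res-13 — all released -> runs and releases res-16


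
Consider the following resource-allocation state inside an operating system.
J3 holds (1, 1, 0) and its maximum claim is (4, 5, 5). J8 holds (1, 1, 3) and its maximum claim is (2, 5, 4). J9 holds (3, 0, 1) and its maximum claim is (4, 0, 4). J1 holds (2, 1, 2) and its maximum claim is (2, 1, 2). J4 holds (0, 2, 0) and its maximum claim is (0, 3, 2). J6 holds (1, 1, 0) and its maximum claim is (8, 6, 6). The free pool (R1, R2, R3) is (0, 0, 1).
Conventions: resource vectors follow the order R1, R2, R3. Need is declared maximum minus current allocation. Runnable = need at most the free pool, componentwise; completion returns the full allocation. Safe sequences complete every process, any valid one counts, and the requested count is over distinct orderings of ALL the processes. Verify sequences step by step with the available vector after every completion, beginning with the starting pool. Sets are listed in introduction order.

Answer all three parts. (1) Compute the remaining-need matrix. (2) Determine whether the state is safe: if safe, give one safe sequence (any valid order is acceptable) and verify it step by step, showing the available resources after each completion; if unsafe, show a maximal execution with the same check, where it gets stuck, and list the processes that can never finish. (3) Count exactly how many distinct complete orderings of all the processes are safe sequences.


(1) Outstanding need per process (order R1, R2, R3):
  J3: (3, 4, 5)
  J8: (1, 4, 1)
  J9: (1, 0, 3)
  J1: (0, 0, 0)
  J4: (0, 1, 2)
  J6: (7, 5, 6)
(2) UNSAFE.
Key observation: the wall is R2: completing J1, J4, J9 brings the pool only to (5, 3, 4), and all the rest need more.
The run J1, J4, J9 cannot be extended any further. Check, step by step:
  pool = (0, 0, 1)
  J1: need (0, 0, 0) fits (0, 0, 1); releases (2, 1, 2), pool now (2, 1, 3)
  J4: need (0, 1, 2) fits (2, 1, 3); releases (0, 2, 0), pool now (2, 3, 3)
  J9: need (1, 0, 3) fits (2, 3, 3); releases (3, 0, 1), pool now (5, 3, 4)
  J3 cannot run: need (3, 4, 5) vs free (5, 3, 4) (insufficient R2 and R3)
  J8 cannot run: need (1, 4, 1) vs free (5, 3, 4) (insufficient R2)
  J6 cannot run: need (7, 5, 6) vs free (5, 3, 4) (insufficient R1, R2 and R3)
Never able to finish: J3, J8 and J6.
(3) Exactly 0 of the possible complete orderings are safe sequences.


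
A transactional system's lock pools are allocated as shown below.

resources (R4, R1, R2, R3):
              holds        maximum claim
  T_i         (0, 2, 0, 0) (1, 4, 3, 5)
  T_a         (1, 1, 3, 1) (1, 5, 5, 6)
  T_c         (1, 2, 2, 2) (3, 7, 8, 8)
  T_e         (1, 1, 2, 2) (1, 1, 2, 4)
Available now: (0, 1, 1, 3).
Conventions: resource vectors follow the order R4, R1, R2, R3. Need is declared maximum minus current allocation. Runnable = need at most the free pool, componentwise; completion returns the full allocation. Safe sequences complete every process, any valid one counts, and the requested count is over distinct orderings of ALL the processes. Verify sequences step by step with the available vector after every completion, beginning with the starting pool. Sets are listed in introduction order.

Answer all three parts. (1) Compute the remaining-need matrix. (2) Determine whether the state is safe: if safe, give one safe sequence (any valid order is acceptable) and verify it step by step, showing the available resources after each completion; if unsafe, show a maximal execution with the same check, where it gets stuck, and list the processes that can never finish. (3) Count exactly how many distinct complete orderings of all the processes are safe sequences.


(1) Outstanding need per process (order R4, R1, R2, R3):
  T_i: (1, 2, 3, 5)
  T_a: (0, 4, 2, 5)
  T_c: (2, 5, 6, 6)
  T_e: (0, 0, 0, 2)
(2) The state is SAFE; one workable sequence: T_e, T_i, T_a, T_c.
Key observation: reading the order forward, T_i is the first process whose need (1, 2, 3, 5) meets the free pool (1, 2, 3, 5) exactly on a resource it requests.
Check, step by step:
  pool = (0, 1, 1, 3)
  run T_e (needs (0, 0, 0, 2), free (0, 1, 1, 3)); after release of (1, 1, 2, 2) the pool is (1, 2, 3, 5)
  run T_i (needs (1, 2, 3, 5), free (1, 2, 3, 5)); after release of (0, 2, 0, 0) the pool is (1, 4, 3, 5)
  run T_a (needs (0, 4, 2, 5), free (1, 4, 3, 5)); after release of (1, 1, 3, 1) the pool is (2, 5, 6, 6)
  run T_c (needs (2, 5, 6, 6), free (2, 5, 6, 6)); after release of (1, 2, 2, 2) the pool is (3, 7, 8, 8)
(3) The exact count: 1 of the possible complete orderings is a safe sequence.


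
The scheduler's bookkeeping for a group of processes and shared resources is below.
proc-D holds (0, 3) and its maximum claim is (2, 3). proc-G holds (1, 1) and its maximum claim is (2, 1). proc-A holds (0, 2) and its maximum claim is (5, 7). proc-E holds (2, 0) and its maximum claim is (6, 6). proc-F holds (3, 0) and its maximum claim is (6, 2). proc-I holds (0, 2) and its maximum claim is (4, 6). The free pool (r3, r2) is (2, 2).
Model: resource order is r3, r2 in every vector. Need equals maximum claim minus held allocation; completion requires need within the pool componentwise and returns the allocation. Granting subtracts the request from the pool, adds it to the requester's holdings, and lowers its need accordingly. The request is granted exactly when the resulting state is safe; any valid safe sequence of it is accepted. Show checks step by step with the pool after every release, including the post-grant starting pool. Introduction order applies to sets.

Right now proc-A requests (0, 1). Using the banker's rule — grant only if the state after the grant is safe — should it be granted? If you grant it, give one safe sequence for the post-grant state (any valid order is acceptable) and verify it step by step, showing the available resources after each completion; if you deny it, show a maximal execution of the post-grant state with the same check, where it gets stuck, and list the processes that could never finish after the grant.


GRANT — the state after the grant stays safe, e.g. via proc-G, proc-F, proc-D, proc-I, proc-E, proc-A.
Key observation: after the grant the pool drops to (2, 1), which still lets proc-G finish first and unwind the rest.
Step-by-step check of the post-grant state:
  pool = (2, 1)
  run proc-G (needs (1, 0), free (2, 1)); after release of (1, 1) the pool is (3, 2)
  run proc-F (needs (3, 2), free (3, 2)); after release of (3, 0) the pool is (6, 2)
  run proc-D (needs (2, 0), free (6, 2)); after release of (0, 3) the pool is (6, 5)
  run proc-I (needs (4, 4), free (6, 5)); after release of (0, 2) the pool is (6, 7)
  run proc-E (needs (4, 6), free (6, 7)); after release of (2, 0) the pool is (8, 7)
  run proc-A (needs (5, 4), free (8, 7)); after release of (0, 3) the pool is (8, 10)


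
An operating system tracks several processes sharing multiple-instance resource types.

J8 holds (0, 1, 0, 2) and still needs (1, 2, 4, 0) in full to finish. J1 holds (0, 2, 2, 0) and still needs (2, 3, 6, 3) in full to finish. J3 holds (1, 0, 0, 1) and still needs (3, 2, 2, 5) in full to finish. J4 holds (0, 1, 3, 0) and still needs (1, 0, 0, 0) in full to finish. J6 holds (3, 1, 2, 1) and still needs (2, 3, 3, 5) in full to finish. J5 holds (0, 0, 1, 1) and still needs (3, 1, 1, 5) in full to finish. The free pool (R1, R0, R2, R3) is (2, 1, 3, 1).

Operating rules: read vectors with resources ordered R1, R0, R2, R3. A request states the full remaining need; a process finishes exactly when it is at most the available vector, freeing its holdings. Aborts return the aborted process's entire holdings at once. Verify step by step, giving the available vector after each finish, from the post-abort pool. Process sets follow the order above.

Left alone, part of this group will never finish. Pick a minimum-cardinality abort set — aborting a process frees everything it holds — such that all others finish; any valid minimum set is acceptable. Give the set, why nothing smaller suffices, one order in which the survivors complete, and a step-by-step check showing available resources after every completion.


Abort J3 and J5.
Key observation: the deadlocked J6 becomes finishable only because J3 and J5 released (1, 0, 1, 2); it completes at step 4 below.
No one abort is enough; case by case: J8 alone leaves J3 blocked (short on R1 and R3); J1 alone leaves J3 blocked (short on R1 and R3); J3 alone leaves J6 blocked (short on R3); J4 alone leaves J3 blocked (short on R1 and R3); J6 alone leaves J3 blocked (short on R3); J5 alone leaves J3 blocked (short on R1 and R3).
The survivors complete as J4, J8, J1, J6. Verifying each step (starting from the post-abort pool):
  pool = (3, 1, 4, 3)
  J4 needs (1, 0, 0, 0) <= (3, 1, 4, 3) -> finishes; pool += (0, 1, 3, 0) = (3, 2, 7, 3)
  J8 needs (1, 2, 4, 0) <= (3, 2, 7, 3) -> finishes; pool += (0, 1, 0, 2) = (3, 3, 7, 5)
  J1 needs (2, 3, 6, 3) <= (3, 3, 7, 5) -> finishes; pool += (0, 2, 2, 0) = (3, 5, 9, 5)
  J6 needs (2, 3, 3, 5) <= (3, 5, 9, 5) -> finishes; pool += (3, 1, 2, 1) = (6, 6, 11, 6)


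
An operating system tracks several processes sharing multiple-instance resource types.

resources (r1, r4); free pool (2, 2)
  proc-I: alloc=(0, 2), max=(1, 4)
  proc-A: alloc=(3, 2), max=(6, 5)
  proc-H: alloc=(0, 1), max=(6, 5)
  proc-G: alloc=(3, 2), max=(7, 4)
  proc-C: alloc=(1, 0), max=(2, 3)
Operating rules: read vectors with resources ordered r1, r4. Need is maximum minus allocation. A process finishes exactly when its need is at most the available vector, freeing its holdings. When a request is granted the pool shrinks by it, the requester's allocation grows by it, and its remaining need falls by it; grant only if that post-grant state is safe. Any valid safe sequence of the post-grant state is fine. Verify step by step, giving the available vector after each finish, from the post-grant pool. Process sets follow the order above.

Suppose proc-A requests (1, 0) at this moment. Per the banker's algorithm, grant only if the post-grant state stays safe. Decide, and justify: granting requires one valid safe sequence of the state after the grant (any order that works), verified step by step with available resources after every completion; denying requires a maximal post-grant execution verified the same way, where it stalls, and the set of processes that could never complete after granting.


GRANT. The post-grant state is safe; one safe sequence: proc-I, proc-C, proc-A, proc-G, proc-H.
Key observation: post-grant, (1, 2) remains, and an order beginning with proc-I completes everyone.
Verifying the post-grant state step by step:
  pool = (1, 2)
  proc-I needs (1, 2) <= (1, 2) -> finishes; pool += (0, 2) = (1, 4)
  proc-C needs (1, 3) <= (1, 4) -> finishes; pool += (1, 0) = (2, 4)
  proc-A needs (2, 3) <= (2, 4) -> finishes; pool += (4, 2) = (6, 6)
  proc-G needs (4, 2) <= (6, 6) -> finishes; pool += (3, 2) = (9, 8)
  proc-H needs (6, 4) <= (9, 8) -> finishes; pool += (0, 1) = (9, 9)


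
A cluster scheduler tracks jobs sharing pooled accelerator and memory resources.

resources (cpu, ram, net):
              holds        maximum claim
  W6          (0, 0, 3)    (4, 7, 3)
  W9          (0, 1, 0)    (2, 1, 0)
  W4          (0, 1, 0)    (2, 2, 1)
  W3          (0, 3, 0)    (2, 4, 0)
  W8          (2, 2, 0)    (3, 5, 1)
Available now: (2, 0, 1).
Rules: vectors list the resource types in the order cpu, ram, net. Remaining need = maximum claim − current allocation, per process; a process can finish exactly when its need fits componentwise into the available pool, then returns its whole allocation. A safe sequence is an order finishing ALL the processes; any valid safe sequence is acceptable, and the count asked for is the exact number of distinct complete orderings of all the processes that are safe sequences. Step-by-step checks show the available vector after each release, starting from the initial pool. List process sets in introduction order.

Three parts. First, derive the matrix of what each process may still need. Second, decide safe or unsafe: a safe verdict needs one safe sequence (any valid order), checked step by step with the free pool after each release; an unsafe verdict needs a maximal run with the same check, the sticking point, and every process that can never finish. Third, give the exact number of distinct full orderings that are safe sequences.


(1) Outstanding need per process (order cpu, ram, net):
  W6: (4, 7, 0)
  W9: (2, 0, 0)
  W4: (2, 1, 1)
  W3: (2, 1, 0)
  W8: (1, 3, 1)
(2) SAFE, for example via the order W9, W3, W4, W8, W6.
Key observation: W9 marks the first exact bind of the order: its need (2, 0, 0) fits the free (2, 0, 1) with zero slack on a requested resource.
Verifying each step:
  pool = (2, 0, 1)
  run W9 (needs (2, 0, 0), free (2, 0, 1)); after release of (0, 1, 0) the pool is (2, 1, 1)
  run W3 (needs (2, 1, 0), free (2, 1, 1)); after release of (0, 3, 0) the pool is (2, 4, 1)
  run W4 (needs (2, 1, 1), free (2, 4, 1)); after release of (0, 1, 0) the pool is (2, 5, 1)
  run W8 (needs (1, 3, 1), free (2, 5, 1)); after release of (2, 2, 0) the pool is (4, 7, 1)
  run W6 (needs (4, 7, 0), free (4, 7, 1)); after release of (0, 0, 3) the pool is (4, 7, 4)
(3) The exact count: 3 of the possible complete orderings are safe sequences.


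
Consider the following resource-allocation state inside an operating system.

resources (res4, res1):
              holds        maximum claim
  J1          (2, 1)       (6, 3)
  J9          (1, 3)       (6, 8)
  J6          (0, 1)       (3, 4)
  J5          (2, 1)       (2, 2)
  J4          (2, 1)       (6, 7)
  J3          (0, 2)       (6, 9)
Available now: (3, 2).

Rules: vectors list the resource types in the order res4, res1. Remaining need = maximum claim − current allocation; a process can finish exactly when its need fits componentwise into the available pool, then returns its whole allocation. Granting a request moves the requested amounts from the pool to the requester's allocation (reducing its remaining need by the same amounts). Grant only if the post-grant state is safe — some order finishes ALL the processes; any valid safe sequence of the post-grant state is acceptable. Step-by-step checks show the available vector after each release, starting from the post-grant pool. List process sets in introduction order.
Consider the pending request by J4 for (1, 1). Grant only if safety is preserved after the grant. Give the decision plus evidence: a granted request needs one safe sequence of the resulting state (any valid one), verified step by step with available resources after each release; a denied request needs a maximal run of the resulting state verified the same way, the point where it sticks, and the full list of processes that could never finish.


DENY — the pretend-granted state is unsafe.
Key observation: no order helps: past J5, J1, J6, the free pool tops out at (6, 4), below what each blocked process needs in res1.
On the post-grant state, J5, J1, J6 is a maximal run — nothing extends it. Walking it through:
  pool = (2, 1)
  J5: need (0, 1) fits (2, 1); releases (2, 1), pool now (4, 2)
  J1: need (4, 2) fits (4, 2); releases (2, 1), pool now (6, 3)
  J6: need (3, 3) fits (6, 3); releases (0, 1), pool now (6, 4)
  J9 cannot run: need (5, 5) vs free (6, 4) (insufficient res1)
  J4 cannot run: need (3, 5) vs free (6, 4) (insufficient res1)
  J3 cannot run: need (6, 7) vs free (6, 4) (insufficient res1)
Had the request been granted, J9, J4 and J3 could never finish.
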